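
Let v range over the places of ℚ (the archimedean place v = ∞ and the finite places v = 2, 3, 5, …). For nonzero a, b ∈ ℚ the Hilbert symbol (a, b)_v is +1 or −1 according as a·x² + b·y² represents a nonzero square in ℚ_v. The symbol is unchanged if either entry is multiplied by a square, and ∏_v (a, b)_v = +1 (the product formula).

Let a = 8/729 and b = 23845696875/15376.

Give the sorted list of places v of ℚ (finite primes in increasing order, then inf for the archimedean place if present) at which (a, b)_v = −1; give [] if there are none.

[2, 5, 11, 13]

Mod squares: a ≡ 2, b ≡ 715. Check v ∈ {∞, 2, 3, 5, 7, 11, 13, 31}.
v=5: a=5^0·(≡2), b=5^5·(≡3) mod 5; (2|5)=-1, (3|5)=-1; (−1)^{0·5·2}·(-1)^5·(-1)^0 = -1.
v=11: a=11^0·(≡10), b=11^3·(≡10) mod 11; (10|11)=-1, (10|11)=-1; (−1)^{0·3·5}·(-1)^3·(-1)^0 = -1.
v=13: a=13^0·(≡8), b=13^1·(≡4) mod 13; (8|13)=-1, (4|13)=+1; (−1)^{0·1·6}·(-1)^1·(+1)^0 = -1.
v=3: a=3^-6·(≡2), b=3^2·(≡1) mod 3; (2|3)=-1, (1|3)=+1; (−1)^{-6·2·1}·(-1)^2·(+1)^-6 = +1.
v=∞: 2 > 0 and 715 > 0  ⇒  (a,b)_∞ = +1.
v=31: a=31^0·(≡16), b=31^-2·(≡14) mod 31; (16|31)=+1, (14|31)=+1; (−1)^{0·-2·15}·(+1)^-2·(+1)^0 = +1.
v=2: v_2(a)=3, v_2(b)=-4; units ≡ 1, 3 (mod 8); ε·ε+αω+βω = 0·1+3·1+-4·0 ≡ 1  ⇒  (a,b)_2 = -1.
v=7: a=7^0·(≡1), b=7^2·(≡2) mod 7; (1|7)=+1, (2|7)=+1; (−1)^{0·2·3}·(+1)^2·(+1)^0 = +1.
Ram(2, 715) = {2, 5, 11, 13}; no ℚ_2-point on the conic.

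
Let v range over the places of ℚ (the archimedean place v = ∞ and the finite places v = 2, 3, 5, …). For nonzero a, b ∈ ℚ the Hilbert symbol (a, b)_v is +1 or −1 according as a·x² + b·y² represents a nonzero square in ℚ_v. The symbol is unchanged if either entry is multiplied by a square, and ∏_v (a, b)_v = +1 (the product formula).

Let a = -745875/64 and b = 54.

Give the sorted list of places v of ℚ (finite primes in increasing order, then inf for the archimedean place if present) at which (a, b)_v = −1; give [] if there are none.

[2, 3, 13, 17]

(a, b) ≡ (-3315, 6) mod (ℚ^×)²; places V = {2, 3, 5, 13, 17, ∞}.
(a,b)_13: α=1, u≡6; β=0, v≡2 (mod 13); (6|13)=-1, (2|13)=-1; sign (−1)^0·-1^0·-1^1 = -1.
(a,b)_2: α=-6, β=1; u≡5, v≡3 (mod 8); ε(u)ε(v)=0·1, αω(v)=-6·1, βω(u)=1·1; sum ≡ 1  ⇒  -1.
(a,b)_∞: sgn(-3315)=−, sgn(6)=+, so +1.
(a,b)_5: α=3, u≡2; β=0, v≡4 (mod 5); (2|5)=-1, (4|5)=+1; sign (−1)^0·-1^0·+1^3 = +1.
(a,b)_17: α=1, u≡8; β=0, v≡3 (mod 17); (8|17)=+1, (3|17)=-1; sign (−1)^0·+1^0·-1^1 = -1.
(a,b)_3: α=3, u≡2; β=3, v≡2 (mod 3); (2|3)=-1, (2|3)=-1; sign (−1)^1·-1^3·-1^3 = -1.
(-3315, 6 / ℚ) ramifies at {2, 3, 13, 17}: a division algebra.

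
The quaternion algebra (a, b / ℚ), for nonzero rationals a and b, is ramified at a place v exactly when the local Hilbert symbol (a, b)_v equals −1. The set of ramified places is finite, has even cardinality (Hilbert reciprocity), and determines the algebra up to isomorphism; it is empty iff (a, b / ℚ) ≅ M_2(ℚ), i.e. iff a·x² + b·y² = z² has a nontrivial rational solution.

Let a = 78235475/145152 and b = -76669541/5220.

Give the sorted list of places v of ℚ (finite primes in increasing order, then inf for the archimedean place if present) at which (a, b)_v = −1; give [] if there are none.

[5, 17]

Mod squares: a ≡ 6293, b ≡ -32045. Check v ∈ {∞, 2, 3, 5, 7, 13, 17, 19, 29, 31, 59}.
v=∞: 6293 > 0 and -32045 < 0  ⇒  (a,b)_∞ = +1.
v=5: a=5^2·(≡2), b=5^-1·(≡1) mod 5; (2|5)=-1, (1|5)=+1; (−1)^{2·-1·2}·(-1)^-1·(+1)^2 = -1.
v=17: a=17^0·(≡5), b=17^1·(≡8) mod 17; (5|17)=-1, (8|17)=+1; (−1)^{0·1·8}·(-1)^1·(+1)^0 = -1.
v=19: a=19^0·(≡1), b=19^2·(≡15) mod 19; (1|19)=+1, (15|19)=-1; (−1)^{0·2·9}·(+1)^2·(-1)^0 = +1.
v=2: v_2(a)=-8, v_2(b)=-2; units ≡ 5, 3 (mod 8); ε·ε+αω+βω = 0·1+-8·1+-2·1 ≡ 0  ⇒  (a,b)_2 = +1.
v=13: a=13^0·(≡12), b=13^1·(≡2) mod 13; (12|13)=+1, (2|13)=-1; (−1)^{0·1·6}·(+1)^1·(-1)^0 = +1.
v=59: a=59^2·(≡39), b=59^0·(≡49) mod 59; (39|59)=-1, (49|59)=+1; (−1)^{2·0·29}·(-1)^0·(+1)^2 = +1.
v=3: a=3^-4·(≡2), b=3^-2·(≡1) mod 3; (2|3)=-1, (1|3)=+1; (−1)^{-4·-2·1}·(-1)^-2·(+1)^-4 = +1.
v=29: a=29^1·(≡3), b=29^-1·(≡18) mod 29; (3|29)=-1, (18|29)=-1; (−1)^{1·-1·14}·(-1)^-1·(-1)^1 = +1.
v=7: a=7^-1·(≡5), b=7^0·(≡2) mod 7; (5|7)=-1, (2|7)=+1; (−1)^{-1·0·3}·(-1)^0·(+1)^-1 = +1.
v=31: a=31^1·(≡17), b=31^2·(≡14) mod 31; (17|31)=-1, (14|31)=+1; (−1)^{1·2·15}·(-1)^2·(+1)^1 = +1.
|Ram(6293, -32045)| = 2, even; anisotropic at {5, 17}.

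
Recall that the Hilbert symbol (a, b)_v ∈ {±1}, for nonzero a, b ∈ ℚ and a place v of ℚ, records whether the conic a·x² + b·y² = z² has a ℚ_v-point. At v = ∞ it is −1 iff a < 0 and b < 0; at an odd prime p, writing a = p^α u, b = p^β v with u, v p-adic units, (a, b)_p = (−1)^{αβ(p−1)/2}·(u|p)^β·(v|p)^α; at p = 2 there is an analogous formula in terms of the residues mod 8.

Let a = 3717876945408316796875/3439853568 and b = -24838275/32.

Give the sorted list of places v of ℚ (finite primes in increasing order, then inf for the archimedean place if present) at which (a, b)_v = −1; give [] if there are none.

(a, b) ≡ (3542, -16422) mod (ℚ^×)²; places V = {2, 3, 5, 7, 11, 17, 23, ∞}.
(a,b)_7: α=5, u≡4; β=1, v≡6 (mod 7); (4|7)=+1, (6|7)=-1; sign (−1)^1·+1^1·-1^5 = +1.
(a,b)_5: α=8, u≡2; β=2, v≡2 (mod 5); (2|5)=-1, (2|5)=-1; sign (−1)^0·-1^2·-1^8 = +1.
(a,b)_∞: sgn(3542)=+, sgn(-16422)=−, so +1.
(a,b)_2: α=-19, β=-5; u≡3, v≡5 (mod 8); ε(u)ε(v)=1·0, αω(v)=-19·1, βω(u)=-5·1; sum ≡ 0  ⇒  +1.
(a,b)_17: α=2, u≡12; β=1, v≡5 (mod 17); (12|17)=-1, (5|17)=-1; sign (−1)^0·-1^1·-1^2 = -1.
(a,b)_23: α=3, u≡6; β=1, v≡7 (mod 23); (6|23)=+1, (7|23)=-1; sign (−1)^1·+1^1·-1^3 = +1.
(a,b)_3: α=-8, u≡2; β=1, v≡1 (mod 3); (2|3)=-1, (1|3)=+1; sign (−1)^0·-1^1·+1^-8 = -1.
(a,b)_11: α=5, u≡4; β=2, v≡4 (mod 11); (4|11)=+1, (4|11)=+1; sign (−1)^0·+1^2·+1^5 = +1.
(3542, -16422 / ℚ) ramifies at {3, 17}: a division algebra.

[3, 17]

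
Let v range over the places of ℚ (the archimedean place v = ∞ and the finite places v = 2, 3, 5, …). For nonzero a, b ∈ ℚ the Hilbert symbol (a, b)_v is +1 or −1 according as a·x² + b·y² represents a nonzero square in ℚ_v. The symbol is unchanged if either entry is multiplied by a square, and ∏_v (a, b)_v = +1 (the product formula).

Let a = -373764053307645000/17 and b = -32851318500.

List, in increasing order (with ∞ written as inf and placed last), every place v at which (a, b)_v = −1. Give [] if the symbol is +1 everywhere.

Mod squares: a ≡ -34034, b ≡ -1785. Check v ∈ {∞, 2, 3, 5, 7, 11, 13, 17}.
v=13: a=13^5·(≡11), b=13^2·(≡4) mod 13; (11|13)=-1, (4|13)=+1; (−1)^{5·2·6}·(-1)^2·(+1)^5 = +1.
v=17: a=17^-1·(≡16), b=17^1·(≡11) mod 17; (16|17)=+1, (11|17)=-1; (−1)^{-1·1·8}·(+1)^1·(-1)^-1 = -1.
v=∞: -34034 < 0 and -1785 < 0  ⇒  (a,b)_∞ = -1.
v=11: a=11^3·(≡2), b=11^2·(≡2) mod 11; (2|11)=-1, (2|11)=-1; (−1)^{3·2·5}·(-1)^2·(-1)^3 = -1.
v=5: a=5^4·(≡4), b=5^3·(≡2) mod 5; (4|5)=+1, (2|5)=-1; (−1)^{4·3·2}·(+1)^3·(-1)^4 = +1.
v=2: v_2(a)=3, v_2(b)=2; units ≡ 7, 7 (mod 8); ε·ε+αω+βω = 1·1+3·0+2·0 ≡ 1  ⇒  (a,b)_2 = -1.
v=3: a=3^2·(≡1), b=3^3·(≡2) mod 3; (1|3)=+1, (2|3)=-1; (−1)^{2·3·1}·(+1)^3·(-1)^2 = +1.
v=7: a=7^5·(≡6), b=7^1·(≡4) mod 7; (6|7)=-1, (4|7)=+1; (−1)^{5·1·3}·(-1)^1·(+1)^5 = +1.
Ram(-34034, -1785) = {2, 11, 17, ∞}; no ℚ_2-point on the conic.

[2, 11, 17, inf]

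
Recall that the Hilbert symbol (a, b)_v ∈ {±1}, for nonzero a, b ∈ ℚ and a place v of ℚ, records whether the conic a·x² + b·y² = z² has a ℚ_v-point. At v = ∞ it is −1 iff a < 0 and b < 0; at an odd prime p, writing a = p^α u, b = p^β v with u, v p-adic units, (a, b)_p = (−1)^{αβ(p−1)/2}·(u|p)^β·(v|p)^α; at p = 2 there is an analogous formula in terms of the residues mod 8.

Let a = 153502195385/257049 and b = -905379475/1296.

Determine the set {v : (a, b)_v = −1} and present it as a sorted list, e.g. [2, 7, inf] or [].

(a, b) ≡ (89585, -1771) mod (ℚ^×)²; places V = {2, 3, 5, 7, 11, 13, 17, 19, 23, 41, ∞}.
(a,b)_5: α=1, u≡3; β=2, v≡1 (mod 5); (3|5)=-1, (1|5)=+1; sign (−1)^0·-1^2·+1^1 = +1.
(a,b)_11: α=2, u≡4; β=3, v≡9 (mod 11); (4|11)=+1, (9|11)=+1; sign (−1)^0·+1^3·+1^2 = +1.
(a,b)_∞: sgn(89585)=+, sgn(-1771)=−, so +1.
(a,b)_7: α=2, u≡5; β=1, v≡6 (mod 7); (5|7)=-1, (6|7)=-1; sign (−1)^0·-1^1·-1^2 = -1.
(a,b)_23: α=1, u≡9; β=1, v≡19 (mod 23); (9|23)=+1, (19|23)=-1; sign (−1)^1·+1^1·-1^1 = +1.
(a,b)_13: α=-4, u≡5; β=2, v≡10 (mod 13); (5|13)=-1, (10|13)=+1; sign (−1)^0·-1^2·+1^-4 = +1.
(a,b)_17: α=2, u≡6; β=0, v≡12 (mod 17); (6|17)=-1, (12|17)=-1; sign (−1)^0·-1^0·-1^2 = +1.
(a,b)_3: α=-2, u≡2; β=-4, v≡2 (mod 3); (2|3)=-1, (2|3)=-1; sign (−1)^0·-1^-4·-1^-2 = +1.
(a,b)_19: α=1, u≡13; β=0, v≡8 (mod 19); (13|19)=-1, (8|19)=-1; sign (−1)^0·-1^0·-1^1 = -1.
(a,b)_41: α=1, u≡30; β=0, v≡39 (mod 41); (30|41)=-1, (39|41)=+1; sign (−1)^0·-1^0·+1^1 = +1.
(a,b)_2: α=0, β=-4; u≡1, v≡5 (mod 8); ε(u)ε(v)=0·0, αω(v)=0·1, βω(u)=-4·0; sum ≡ 0  ⇒  +1.
|Ram(89585, -1771)| = 2, even; anisotropic at {7, 19}.

[7, 19]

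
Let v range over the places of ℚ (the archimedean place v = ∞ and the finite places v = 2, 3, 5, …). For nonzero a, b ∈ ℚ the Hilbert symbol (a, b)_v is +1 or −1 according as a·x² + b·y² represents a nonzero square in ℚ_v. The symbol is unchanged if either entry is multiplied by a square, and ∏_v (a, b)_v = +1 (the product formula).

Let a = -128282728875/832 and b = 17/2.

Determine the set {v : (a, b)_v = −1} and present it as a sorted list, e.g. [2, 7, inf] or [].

Mod squares: a ≡ -96135, b ≡ 34. Check v ∈ {∞, 2, 3, 5, 7, 13, 17, 29}.
v=29: a=29^1·(≡16), b=29^0·(≡23) mod 29; (16|29)=+1, (23|29)=+1; (−1)^{1·0·14}·(+1)^0·(+1)^1 = +1.
v=3: a=3^1·(≡1), b=3^0·(≡1) mod 3; (1|3)=+1, (1|3)=+1; (−1)^{1·0·1}·(+1)^0·(+1)^1 = +1.
v=∞: -96135 < 0 and 34 > 0  ⇒  (a,b)_∞ = +1.
v=17: a=17^3·(≡14), b=17^1·(≡9) mod 17; (14|17)=-1, (9|17)=+1; (−1)^{3·1·8}·(-1)^1·(+1)^3 = -1.
v=5: a=5^3·(≡2), b=5^0·(≡1) mod 5; (2|5)=-1, (1|5)=+1; (−1)^{3·0·2}·(-1)^0·(+1)^3 = +1.
v=13: a=13^-1·(≡2), b=13^0·(≡2) mod 13; (2|13)=-1, (2|13)=-1; (−1)^{-1·0·6}·(-1)^0·(-1)^-1 = -1.
v=7: a=7^4·(≡3), b=7^0·(≡5) mod 7; (3|7)=-1, (5|7)=-1; (−1)^{4·0·3}·(-1)^0·(-1)^4 = +1.
v=2: v_2(a)=-6, v_2(b)=-1; units ≡ 1, 1 (mod 8); ε·ε+αω+βω = 0·0+-6·0+-1·0 ≡ 0  ⇒  (a,b)_2 = +1.
Ram(-96135, 34) = {13, 17}; no ℚ_13-point on the conic.

[13, 17]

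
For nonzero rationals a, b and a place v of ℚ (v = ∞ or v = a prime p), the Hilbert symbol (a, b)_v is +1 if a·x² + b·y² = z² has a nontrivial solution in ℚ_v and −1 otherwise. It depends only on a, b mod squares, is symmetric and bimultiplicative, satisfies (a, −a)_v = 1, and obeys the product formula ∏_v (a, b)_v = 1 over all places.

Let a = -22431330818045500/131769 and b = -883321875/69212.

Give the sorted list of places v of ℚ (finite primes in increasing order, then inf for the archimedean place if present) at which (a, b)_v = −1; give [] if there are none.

Mod squares: a ≡ -1495, b ≡ -62205. Check v ∈ {∞, 2, 3, 5, 11, 13, 19, 23, 29, 37}.
v=3: a=3^-2·(≡2), b=3^3·(≡1) mod 3; (2|3)=-1, (1|3)=+1; (−1)^{-2·3·1}·(-1)^3·(+1)^-2 = -1.
v=37: a=37^2·(≡18), b=37^0·(≡35) mod 37; (18|37)=-1, (35|37)=-1; (−1)^{2·0·18}·(-1)^0·(-1)^2 = +1.
v=∞: -1495 < 0 and -62205 < 0  ⇒  (a,b)_∞ = -1.
v=2: v_2(a)=2, v_2(b)=-2; units ≡ 1, 3 (mod 8); ε·ε+αω+βω = 0·1+2·1+-2·0 ≡ 0  ⇒  (a,b)_2 = +1.
v=29: a=29^2·(≡20), b=29^1·(≡6) mod 29; (20|29)=+1, (6|29)=+1; (−1)^{2·1·14}·(+1)^1·(+1)^2 = +1.
v=19: a=19^4·(≡9), b=19^2·(≡11) mod 19; (9|19)=+1, (11|19)=+1; (−1)^{4·2·9}·(+1)^2·(+1)^4 = +1.
v=13: a=13^1·(≡8), b=13^-1·(≡12) mod 13; (8|13)=-1, (12|13)=+1; (−1)^{1·-1·6}·(-1)^-1·(+1)^1 = -1.
v=11: a=11^-4·(≡5), b=11^-3·(≡6) mod 11; (5|11)=+1, (6|11)=-1; (−1)^{-4·-3·5}·(+1)^-3·(-1)^-4 = +1.
v=23: a=23^1·(≡13), b=23^0·(≡5) mod 23; (13|23)=+1, (5|23)=-1; (−1)^{1·0·11}·(+1)^0·(-1)^1 = -1.
v=5: a=5^3·(≡4), b=5^5·(≡1) mod 5; (4|5)=+1, (1|5)=+1; (−1)^{3·5·2}·(+1)^5·(+1)^3 = +1.
|Ram(-1495, -62205)| = 4, even; anisotropic at {3, 13, 23, ∞}.

[3, 13, 23, inf]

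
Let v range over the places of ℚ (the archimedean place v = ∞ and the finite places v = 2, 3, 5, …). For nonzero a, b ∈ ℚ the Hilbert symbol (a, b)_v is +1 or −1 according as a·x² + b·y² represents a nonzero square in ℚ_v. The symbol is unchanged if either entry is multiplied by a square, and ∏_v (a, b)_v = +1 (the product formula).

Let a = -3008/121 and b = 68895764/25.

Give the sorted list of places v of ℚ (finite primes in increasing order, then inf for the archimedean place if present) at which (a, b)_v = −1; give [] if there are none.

[23, 29, 31, 47]

Mod squares: a ≡ -47, b ≡ 351509. Check v ∈ {∞, 2, 5, 7, 11, 17, 23, 29, 31, 47}.
v=31: a=31^0·(≡21), b=31^1·(≡22) mod 31; (21|31)=-1, (22|31)=-1; (−1)^{0·1·15}·(-1)^1·(-1)^0 = -1.
v=23: a=23^0·(≡20), b=23^1·(≡20) mod 23; (20|23)=-1, (20|23)=-1; (−1)^{0·1·11}·(-1)^1·(-1)^0 = -1.
v=7: a=7^0·(≡1), b=7^2·(≡4) mod 7; (1|7)=+1, (4|7)=+1; (−1)^{0·2·3}·(+1)^2·(+1)^0 = +1.
v=17: a=17^0·(≡9), b=17^1·(≡12) mod 17; (9|17)=+1, (12|17)=-1; (−1)^{0·1·8}·(+1)^1·(-1)^0 = +1.
v=29: a=29^0·(≡19), b=29^1·(≡20) mod 29; (19|29)=-1, (20|29)=+1; (−1)^{0·1·14}·(-1)^1·(+1)^0 = -1.
v=11: a=11^-2·(≡6), b=11^0·(≡1) mod 11; (6|11)=-1, (1|11)=+1; (−1)^{-2·0·5}·(-1)^0·(+1)^-2 = +1.
v=2: v_2(a)=6, v_2(b)=2; units ≡ 1, 5 (mod 8); ε·ε+αω+βω = 0·0+6·1+2·0 ≡ 0  ⇒  (a,b)_2 = +1.
v=47: a=47^1·(≡22), b=47^0·(≡10) mod 47; (22|47)=-1, (10|47)=-1; (−1)^{1·0·23}·(-1)^0·(-1)^1 = -1.
v=5: a=5^0·(≡2), b=5^-2·(≡4) mod 5; (2|5)=-1, (4|5)=+1; (−1)^{0·-2·2}·(-1)^-2·(+1)^0 = +1.
v=∞: -47 < 0 and 351509 > 0  ⇒  (a,b)_∞ = +1.
Ram(-47, 351509) = {23, 29, 31, 47}; no ℚ_23-point on the conic.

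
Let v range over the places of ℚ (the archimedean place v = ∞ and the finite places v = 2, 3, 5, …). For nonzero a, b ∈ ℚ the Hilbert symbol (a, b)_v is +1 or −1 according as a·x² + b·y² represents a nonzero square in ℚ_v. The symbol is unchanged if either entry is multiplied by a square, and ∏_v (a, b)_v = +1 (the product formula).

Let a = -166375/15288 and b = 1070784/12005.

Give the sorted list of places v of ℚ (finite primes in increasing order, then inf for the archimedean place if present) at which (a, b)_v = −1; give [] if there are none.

[2, 5]

Mod squares: a ≡ -4290, b ≡ 55. Check v ∈ {∞, 2, 3, 5, 7, 11, 13}.
v=13: a=13^-1·(≡2), b=13^2·(≡3) mod 13; (2|13)=-1, (3|13)=+1; (−1)^{-1·2·6}·(-1)^2·(+1)^-1 = +1.
v=7: a=7^-2·(≡2), b=7^-4·(≡3) mod 7; (2|7)=+1, (3|7)=-1; (−1)^{-2·-4·3}·(+1)^-4·(-1)^-2 = +1.
v=∞: -4290 < 0 and 55 > 0  ⇒  (a,b)_∞ = +1.
v=3: a=3^-1·(≡1), b=3^2·(≡1) mod 3; (1|3)=+1, (1|3)=+1; (−1)^{-1·2·1}·(+1)^2·(+1)^-1 = +1.
v=5: a=5^3·(≡3), b=5^-1·(≡4) mod 5; (3|5)=-1, (4|5)=+1; (−1)^{3·-1·2}·(-1)^-1·(+1)^3 = -1.
v=11: a=11^3·(≡2), b=11^1·(≡4) mod 11; (2|11)=-1, (4|11)=+1; (−1)^{3·1·5}·(-1)^1·(+1)^3 = +1.
v=2: v_2(a)=-3, v_2(b)=6; units ≡ 7, 7 (mod 8); ε·ε+αω+βω = 1·1+-3·0+6·0 ≡ 1  ⇒  (a,b)_2 = -1.
(-4290, 55 / ℚ) ramifies at {2, 5}: a division algebra.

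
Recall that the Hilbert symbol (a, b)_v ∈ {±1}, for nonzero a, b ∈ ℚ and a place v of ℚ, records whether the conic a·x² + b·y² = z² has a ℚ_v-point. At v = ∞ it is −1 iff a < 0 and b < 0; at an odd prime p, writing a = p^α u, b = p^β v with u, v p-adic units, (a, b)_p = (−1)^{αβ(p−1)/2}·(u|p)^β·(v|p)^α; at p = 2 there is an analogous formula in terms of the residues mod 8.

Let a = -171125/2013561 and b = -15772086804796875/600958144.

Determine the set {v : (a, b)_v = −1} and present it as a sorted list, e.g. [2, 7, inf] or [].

Mod squares: a ≡ -5, b ≡ -290377. Check v ∈ {∞, 2, 3, 5, 7, 11, 17, 19, 29, 31, 37, 43}.
v=3: a=3^-2·(≡1), b=3^6·(≡2) mod 3; (1|3)=+1, (2|3)=-1; (−1)^{-2·6·1}·(+1)^6·(-1)^-2 = +1.
v=29: a=29^0·(≡1), b=29^1·(≡14) mod 29; (1|29)=+1, (14|29)=-1; (−1)^{0·1·14}·(+1)^1·(-1)^0 = +1.
v=43: a=43^-2·(≡41), b=43^2·(≡3) mod 43; (41|43)=+1, (3|43)=-1; (−1)^{-2·2·21}·(+1)^2·(-1)^-2 = +1.
v=∞: -5 < 0 and -290377 < 0  ⇒  (a,b)_∞ = -1.
v=2: v_2(a)=0, v_2(b)=-6; units ≡ 3, 7 (mod 8); ε·ε+αω+βω = 1·1+0·0+-6·1 ≡ 1  ⇒  (a,b)_2 = -1.
v=19: a=19^0·(≡15), b=19^-3·(≡15) mod 19; (15|19)=-1, (15|19)=-1; (−1)^{0·-3·9}·(-1)^-3·(-1)^0 = -1.
v=37: a=37^2·(≡24), b=37^-2·(≡7) mod 37; (24|37)=-1, (7|37)=+1; (−1)^{2·-2·18}·(-1)^-2·(+1)^2 = +1.
v=17: a=17^0·(≡5), b=17^1·(≡4) mod 17; (5|17)=-1, (4|17)=+1; (−1)^{0·1·8}·(-1)^1·(+1)^0 = -1.
v=5: a=5^3·(≡1), b=5^6·(≡2) mod 5; (1|5)=+1, (2|5)=-1; (−1)^{3·6·2}·(+1)^6·(-1)^3 = -1.
v=7: a=7^0·(≡1), b=7^2·(≡4) mod 7; (1|7)=+1, (4|7)=+1; (−1)^{0·2·3}·(+1)^2·(+1)^0 = +1.
v=11: a=11^-2·(≡10), b=11^0·(≡5) mod 11; (10|11)=-1, (5|11)=+1; (−1)^{-2·0·5}·(-1)^0·(+1)^-2 = +1.
v=31: a=31^0·(≡29), b=31^1·(≡30) mod 31; (29|31)=-1, (30|31)=-1; (−1)^{0·1·15}·(-1)^1·(-1)^0 = -1.
Ram(-5, -290377) = {2, 5, 17, 19, 31, ∞}; no ℚ_2-point on the conic.

[2, 5, 17, 19, 31, inf]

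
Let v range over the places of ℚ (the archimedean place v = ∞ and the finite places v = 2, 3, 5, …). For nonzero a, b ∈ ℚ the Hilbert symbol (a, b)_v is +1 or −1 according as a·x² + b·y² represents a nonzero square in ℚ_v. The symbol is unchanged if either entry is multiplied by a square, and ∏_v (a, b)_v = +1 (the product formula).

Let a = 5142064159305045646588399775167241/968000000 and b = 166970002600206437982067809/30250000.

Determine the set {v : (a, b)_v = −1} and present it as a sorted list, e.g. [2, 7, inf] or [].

Mod squares: a ≡ 17922658, b ≡ 26943929. Check v ∈ {∞, 2, 3, 5, 7, 11, 13, 17, 23, 29, 31, 41, 43}.
v=23: a=23^3·(≡12), b=23^2·(≡3) mod 23; (12|23)=+1, (3|23)=+1; (−1)^{3·2·11}·(+1)^2·(+1)^3 = +1.
v=17: a=17^5·(≡15), b=17^1·(≡14) mod 17; (15|17)=+1, (14|17)=-1; (−1)^{5·1·8}·(+1)^1·(-1)^5 = -1.
v=11: a=11^-2·(≡7), b=11^-2·(≡1) mod 11; (7|11)=-1, (1|11)=+1; (−1)^{-2·-2·5}·(-1)^-2·(+1)^-2 = +1.
v=31: a=31^4·(≡19), b=31^3·(≡6) mod 31; (19|31)=+1, (6|31)=-1; (−1)^{4·3·15}·(+1)^3·(-1)^4 = +1.
v=43: a=43^1·(≡19), b=43^1·(≡30) mod 43; (19|43)=-1, (30|43)=-1; (−1)^{1·1·21}·(-1)^1·(-1)^1 = -1.
v=29: a=29^4·(≡7), b=29^3·(≡24) mod 29; (7|29)=+1, (24|29)=+1; (−1)^{4·3·14}·(+1)^3·(+1)^4 = +1.
v=3: a=3^0·(≡1), b=3^6·(≡2) mod 3; (1|3)=+1, (2|3)=-1; (−1)^{0·6·1}·(+1)^6·(-1)^0 = +1.
v=7: a=7^6·(≡3), b=7^6·(≡3) mod 7; (3|7)=-1, (3|7)=-1; (−1)^{6·6·3}·(-1)^6·(-1)^6 = +1.
v=∞: 17922658 > 0 and 26943929 > 0  ⇒  (a,b)_∞ = +1.
v=5: a=5^-6·(≡3), b=5^-6·(≡4) mod 5; (3|5)=-1, (4|5)=+1; (−1)^{-6·-6·2}·(-1)^-6·(+1)^-6 = +1.
v=2: v_2(a)=-9, v_2(b)=-4; units ≡ 1, 1 (mod 8); ε·ε+αω+βω = 0·0+-9·0+-4·0 ≡ 0  ⇒  (a,b)_2 = +1.
v=41: a=41^1·(≡20), b=41^1·(≡40) mod 41; (20|41)=+1, (40|41)=+1; (−1)^{1·1·20}·(+1)^1·(+1)^1 = +1.
v=13: a=13^3·(≡1), b=13^2·(≡10) mod 13; (1|13)=+1, (10|13)=+1; (−1)^{3·2·6}·(+1)^2·(+1)^3 = +1.
|Ram(17922658, 26943929)| = 2, even; anisotropic at {17, 43}.

[17, 43]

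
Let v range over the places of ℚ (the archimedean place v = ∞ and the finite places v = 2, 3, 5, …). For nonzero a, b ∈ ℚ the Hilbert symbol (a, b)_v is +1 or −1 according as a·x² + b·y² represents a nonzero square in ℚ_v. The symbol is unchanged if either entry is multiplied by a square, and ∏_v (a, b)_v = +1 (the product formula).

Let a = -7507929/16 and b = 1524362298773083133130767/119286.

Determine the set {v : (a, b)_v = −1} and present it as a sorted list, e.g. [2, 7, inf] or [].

[13, 29]

Mod squares: a ≡ -62049, b ≡ 3598842. Check v ∈ {∞, 2, 3, 7, 11, 13, 29, 37, 43, 47}.
v=3: a=3^1·(≡2), b=3^-3·(≡1) mod 3; (2|3)=-1, (1|3)=+1; (−1)^{1·-3·1}·(-1)^-3·(+1)^1 = +1.
v=7: a=7^0·(≡6), b=7^4·(≡4) mod 7; (6|7)=-1, (4|7)=+1; (−1)^{0·4·3}·(-1)^4·(+1)^0 = +1.
v=29: a=29^0·(≡27), b=29^1·(≡20) mod 29; (27|29)=-1, (20|29)=+1; (−1)^{0·1·14}·(-1)^1·(+1)^0 = -1.
v=2: v_2(a)=-4, v_2(b)=-1; units ≡ 7, 5 (mod 8); ε·ε+αω+βω = 1·0+-4·1+-1·0 ≡ 0  ⇒  (a,b)_2 = +1.
v=∞: -62049 < 0 and 3598842 > 0  ⇒  (a,b)_∞ = +1.
v=11: a=11^2·(≡7), b=11^4·(≡1) mod 11; (7|11)=-1, (1|11)=+1; (−1)^{2·4·5}·(-1)^4·(+1)^2 = +1.
v=47: a=47^0·(≡23), b=47^-2·(≡13) mod 47; (23|47)=-1, (13|47)=-1; (−1)^{0·-2·23}·(-1)^-2·(-1)^0 = +1.
v=37: a=37^1·(≡11), b=37^3·(≡3) mod 37; (11|37)=+1, (3|37)=+1; (−1)^{1·3·18}·(+1)^3·(+1)^1 = +1.
v=13: a=13^1·(≡6), b=13^5·(≡1) mod 13; (6|13)=-1, (1|13)=+1; (−1)^{1·5·6}·(-1)^5·(+1)^1 = -1.
v=43: a=43^1·(≡12), b=43^3·(≡25) mod 43; (12|43)=-1, (25|43)=+1; (−1)^{1·3·21}·(-1)^3·(+1)^1 = +1.
Ram(-62049, 3598842) = {13, 29}; no ℚ_13-point on the conic.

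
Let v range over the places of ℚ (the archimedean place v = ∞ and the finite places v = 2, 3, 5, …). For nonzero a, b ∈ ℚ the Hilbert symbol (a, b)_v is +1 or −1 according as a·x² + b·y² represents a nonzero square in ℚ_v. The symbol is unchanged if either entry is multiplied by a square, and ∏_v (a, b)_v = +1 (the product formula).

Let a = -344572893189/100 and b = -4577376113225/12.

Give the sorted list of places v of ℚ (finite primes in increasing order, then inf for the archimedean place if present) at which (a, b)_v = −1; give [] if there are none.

[3, 17, 19, inf]

Mod squares: a ≡ -1581, b ≡ -1111443. Check v ∈ {∞, 2, 3, 5, 7, 17, 19, 31, 37}.
v=∞: -1581 < 0 and -1111443 < 0  ⇒  (a,b)_∞ = -1.
v=19: a=19^2·(≡12), b=19^3·(≡7) mod 19; (12|19)=-1, (7|19)=+1; (−1)^{2·3·9}·(-1)^3·(+1)^2 = -1.
v=2: v_2(a)=-2, v_2(b)=-2; units ≡ 3, 5 (mod 8); ε·ε+αω+βω = 1·0+-2·1+-2·1 ≡ 0  ⇒  (a,b)_2 = +1.
v=3: a=3^3·(≡1), b=3^-1·(≡1) mod 3; (1|3)=+1, (1|3)=+1; (−1)^{3·-1·1}·(+1)^-1·(+1)^3 = -1.
v=31: a=31^1·(≡15), b=31^1·(≡25) mod 31; (15|31)=-1, (25|31)=+1; (−1)^{1·1·15}·(-1)^1·(+1)^1 = +1.
v=17: a=17^1·(≡9), b=17^1·(≡7) mod 17; (9|17)=+1, (7|17)=-1; (−1)^{1·1·8}·(+1)^1·(-1)^1 = -1.
v=5: a=5^-2·(≡4), b=5^2·(≡3) mod 5; (4|5)=+1, (3|5)=-1; (−1)^{-2·2·2}·(+1)^2·(-1)^-2 = +1.
v=37: a=37^2·(≡36), b=37^3·(≡15) mod 37; (36|37)=+1, (15|37)=-1; (−1)^{2·3·18}·(+1)^3·(-1)^2 = +1.
v=7: a=7^2·(≡2), b=7^0·(≡3) mod 7; (2|7)=+1, (3|7)=-1; (−1)^{2·0·3}·(+1)^0·(-1)^2 = +1.
|Ram(-1581, -1111443)| = 4, even; anisotropic at {3, 17, 19, ∞}.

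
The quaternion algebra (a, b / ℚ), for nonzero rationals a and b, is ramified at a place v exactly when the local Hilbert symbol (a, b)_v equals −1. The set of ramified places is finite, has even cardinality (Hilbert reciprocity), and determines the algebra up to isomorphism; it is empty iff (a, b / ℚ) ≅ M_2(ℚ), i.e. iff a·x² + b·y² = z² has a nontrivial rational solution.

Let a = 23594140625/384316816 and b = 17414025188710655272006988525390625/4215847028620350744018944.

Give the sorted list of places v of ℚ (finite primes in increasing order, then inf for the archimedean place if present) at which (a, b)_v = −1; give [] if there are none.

[7, 31]

(a, b) ≡ (209, 393255863) mod (ℚ^×)²; places V = {2, 3, 5, 7, 11, 13, 17, 19, 23, 29, 31, ∞}.
(a,b)_3: α=0, u≡2; β=2, v≡2 (mod 3); (2|3)=-1, (2|3)=-1; sign (−1)^0·-1^2·-1^0 = +1.
(a,b)_11: α=1, u≡2; β=1, v≡4 (mod 11); (2|11)=-1, (4|11)=+1; sign (−1)^1·-1^1·+1^1 = +1.
(a,b)_31: α=0, u≡24; β=1, v≡16 (mod 31); (24|31)=-1, (16|31)=+1; sign (−1)^0·-1^1·+1^0 = -1.
(a,b)_17: α=2, u≡7; β=6, v≡3 (mod 17); (7|17)=-1, (3|17)=-1; sign (−1)^0·-1^6·-1^2 = +1.
(a,b)_19: α=1, u≡11; β=3, v≡15 (mod 19); (11|19)=+1, (15|19)=-1; sign (−1)^1·+1^3·-1^1 = +1.
(a,b)_5: α=8, u≡1; β=26, v≡3 (mod 5); (1|5)=+1, (3|5)=-1; sign (−1)^0·+1^26·-1^8 = +1.
(a,b)_13: α=-4, u≡3; β=-11, v≡10 (mod 13); (3|13)=+1, (10|13)=+1; sign (−1)^0·+1^-11·+1^-4 = +1.
(a,b)_∞: sgn(209)=+, sgn(393255863)=+, so +1.
(a,b)_2: α=-4, β=-14; u≡1, v≡7 (mod 8); ε(u)ε(v)=0·1, αω(v)=-4·0, βω(u)=-14·0; sum ≡ 0  ⇒  +1.
(a,b)_29: α=-2, u≡24; β=-5, v≡11 (mod 29); (24|29)=+1, (11|29)=-1; sign (−1)^0·+1^-5·-1^-2 = +1.
(a,b)_23: α=0, u≡18; β=1, v≡5 (mod 23); (18|23)=+1, (5|23)=-1; sign (−1)^0·+1^1·-1^0 = +1.
(a,b)_7: α=0, u≡3; β=-1, v≡6 (mod 7); (3|7)=-1, (6|7)=-1; sign (−1)^0·-1^-1·-1^0 = -1.
|Ram(209, 393255863)| = 2, even; anisotropic at {7, 31}.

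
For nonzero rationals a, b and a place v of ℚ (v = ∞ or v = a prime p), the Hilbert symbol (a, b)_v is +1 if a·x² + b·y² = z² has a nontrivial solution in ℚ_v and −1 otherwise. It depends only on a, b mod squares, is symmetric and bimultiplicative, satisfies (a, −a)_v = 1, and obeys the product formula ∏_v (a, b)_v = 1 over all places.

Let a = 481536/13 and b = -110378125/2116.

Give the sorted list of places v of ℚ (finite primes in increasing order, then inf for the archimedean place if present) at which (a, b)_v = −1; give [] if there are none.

Mod squares: a ≡ 2717, b ≡ -1045. Check v ∈ {∞, 2, 3, 5, 11, 13, 19, 23}.
v=2: v_2(a)=8, v_2(b)=-2; units ≡ 5, 3 (mod 8); ε·ε+αω+βω = 0·1+8·1+-2·1 ≡ 0  ⇒  (a,b)_2 = +1.
v=23: a=23^0·(≡13), b=23^-2·(≡12) mod 23; (13|23)=+1, (12|23)=+1; (−1)^{0·-2·11}·(+1)^-2·(+1)^0 = +1.
v=3: a=3^2·(≡2), b=3^0·(≡2) mod 3; (2|3)=-1, (2|3)=-1; (−1)^{2·0·1}·(-1)^0·(-1)^2 = +1.
v=19: a=19^1·(≡13), b=19^1·(≡12) mod 19; (13|19)=-1, (12|19)=-1; (−1)^{1·1·9}·(-1)^1·(-1)^1 = -1.
v=11: a=11^1·(≡9), b=11^1·(≡3) mod 11; (9|11)=+1, (3|11)=+1; (−1)^{1·1·5}·(+1)^1·(+1)^1 = -1.
v=∞: 2717 > 0 and -1045 < 0  ⇒  (a,b)_∞ = +1.
v=13: a=13^-1·(≡3), b=13^2·(≡6) mod 13; (3|13)=+1, (6|13)=-1; (−1)^{-1·2·6}·(+1)^2·(-1)^-1 = -1.
v=5: a=5^0·(≡2), b=5^5·(≡4) mod 5; (2|5)=-1, (4|5)=+1; (−1)^{0·5·2}·(-1)^5·(+1)^0 = -1.
(2717, -1045 / ℚ) ramifies at {5, 11, 13, 19}: a division algebra.

[5, 11, 13, 19]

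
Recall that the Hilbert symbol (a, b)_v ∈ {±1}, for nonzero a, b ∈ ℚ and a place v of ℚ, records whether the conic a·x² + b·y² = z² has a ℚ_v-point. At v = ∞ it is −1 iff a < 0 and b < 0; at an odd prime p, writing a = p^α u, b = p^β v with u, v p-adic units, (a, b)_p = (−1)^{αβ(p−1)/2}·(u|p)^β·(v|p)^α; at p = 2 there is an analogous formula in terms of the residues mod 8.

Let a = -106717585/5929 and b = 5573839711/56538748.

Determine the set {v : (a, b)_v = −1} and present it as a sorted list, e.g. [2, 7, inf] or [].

Mod squares: a ≡ -2185, b ≡ 217. Check v ∈ {∞, 2, 5, 7, 11, 13, 17, 19, 23, 29, 31, 53}.
v=17: a=17^2·(≡2), b=17^0·(≡13) mod 17; (2|17)=+1, (13|17)=+1; (−1)^{2·0·8}·(+1)^0·(+1)^2 = +1.
v=2: v_2(a)=0, v_2(b)=-2; units ≡ 7, 1 (mod 8); ε·ε+αω+βω = 1·0+0·0+-2·0 ≡ 0  ⇒  (a,b)_2 = +1.
v=13: a=13^2·(≡10), b=13^0·(≡4) mod 13; (10|13)=+1, (4|13)=+1; (−1)^{2·0·6}·(+1)^0·(+1)^2 = +1.
v=7: a=7^-2·(≡6), b=7^-5·(≡5) mod 7; (6|7)=-1, (5|7)=-1; (−1)^{-2·-5·3}·(-1)^-5·(-1)^-2 = -1.
v=53: a=53^0·(≡48), b=53^2·(≡34) mod 53; (48|53)=-1, (34|53)=-1; (−1)^{0·2·26}·(-1)^2·(-1)^0 = +1.
v=5: a=5^1·(≡2), b=5^0·(≡2) mod 5; (2|5)=-1, (2|5)=-1; (−1)^{1·0·2}·(-1)^0·(-1)^1 = -1.
v=11: a=11^-2·(≡3), b=11^2·(≡7) mod 11; (3|11)=+1, (7|11)=-1; (−1)^{-2·2·5}·(+1)^2·(-1)^-2 = +1.
v=29: a=29^0·(≡14), b=29^-2·(≡21) mod 29; (14|29)=-1, (21|29)=-1; (−1)^{0·-2·14}·(-1)^-2·(-1)^0 = +1.
v=19: a=19^1·(≡8), b=19^0·(≡10) mod 19; (8|19)=-1, (10|19)=-1; (−1)^{1·0·9}·(-1)^0·(-1)^1 = -1.
v=31: a=31^0·(≡1), b=31^1·(≡4) mod 31; (1|31)=+1, (4|31)=+1; (−1)^{0·1·15}·(+1)^1·(+1)^0 = +1.
v=23: a=23^1·(≡21), b=23^2·(≡19) mod 23; (21|23)=-1, (19|23)=-1; (−1)^{1·2·11}·(-1)^2·(-1)^1 = -1.
v=∞: -2185 < 0 and 217 > 0  ⇒  (a,b)_∞ = +1.
|Ram(-2185, 217)| = 4, even; anisotropic at {5, 7, 19, 23}.

[5, 7, 19, 23]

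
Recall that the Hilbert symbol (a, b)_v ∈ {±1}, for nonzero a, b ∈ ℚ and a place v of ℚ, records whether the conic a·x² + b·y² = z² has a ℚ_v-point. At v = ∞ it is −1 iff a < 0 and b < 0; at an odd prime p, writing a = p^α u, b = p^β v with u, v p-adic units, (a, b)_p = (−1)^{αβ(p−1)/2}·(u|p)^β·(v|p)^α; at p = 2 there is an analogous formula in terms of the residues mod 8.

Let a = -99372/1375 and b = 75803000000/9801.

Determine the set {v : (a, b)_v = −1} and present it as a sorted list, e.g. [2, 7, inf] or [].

Mod squares: a ≡ -165, b ≡ 1547. Check v ∈ {∞, 2, 3, 5, 7, 11, 13, 17}.
v=∞: -165 < 0 and 1547 > 0  ⇒  (a,b)_∞ = +1.
v=13: a=13^2·(≡1), b=13^1·(≡6) mod 13; (1|13)=+1, (6|13)=-1; (−1)^{2·1·6}·(+1)^1·(-1)^2 = +1.
v=3: a=3^1·(≡2), b=3^-4·(≡2) mod 3; (2|3)=-1, (2|3)=-1; (−1)^{1·-4·1}·(-1)^-4·(-1)^1 = -1.
v=5: a=5^-3·(≡3), b=5^6·(≡2) mod 5; (3|5)=-1, (2|5)=-1; (−1)^{-3·6·2}·(-1)^6·(-1)^-3 = -1.
v=7: a=7^2·(≡3), b=7^3·(≡4) mod 7; (3|7)=-1, (4|7)=+1; (−1)^{2·3·3}·(-1)^3·(+1)^2 = -1.
v=11: a=11^-1·(≡6), b=11^-2·(≡6) mod 11; (6|11)=-1, (6|11)=-1; (−1)^{-1·-2·5}·(-1)^-2·(-1)^-1 = -1.
v=17: a=17^0·(≡12), b=17^1·(≡5) mod 17; (12|17)=-1, (5|17)=-1; (−1)^{0·1·8}·(-1)^1·(-1)^0 = -1.
v=2: v_2(a)=2, v_2(b)=6; units ≡ 3, 3 (mod 8); ε·ε+αω+βω = 1·1+2·1+6·1 ≡ 1  ⇒  (a,b)_2 = -1.
|Ram(-165, 1547)| = 6, even; anisotropic at {2, 3, 5, 7, 11, 17}.

[2, 3, 5, 7, 11, 17]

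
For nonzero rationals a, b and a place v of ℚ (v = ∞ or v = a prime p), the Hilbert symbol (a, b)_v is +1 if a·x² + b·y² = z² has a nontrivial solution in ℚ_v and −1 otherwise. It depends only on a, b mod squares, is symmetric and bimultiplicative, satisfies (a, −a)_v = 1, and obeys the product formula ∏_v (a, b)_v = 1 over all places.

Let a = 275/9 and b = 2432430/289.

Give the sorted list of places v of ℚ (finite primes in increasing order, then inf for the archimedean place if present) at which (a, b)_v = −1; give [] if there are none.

[3, 13]

Mod squares: a ≡ 11, b ≡ 30030. Check v ∈ {∞, 2, 3, 5, 7, 11, 13, 17}.
v=17: a=17^0·(≡6), b=17^-2·(≡2) mod 17; (6|17)=-1, (2|17)=+1; (−1)^{0·-2·8}·(-1)^-2·(+1)^0 = +1.
v=13: a=13^0·(≡6), b=13^1·(≡9) mod 13; (6|13)=-1, (9|13)=+1; (−1)^{0·1·6}·(-1)^1·(+1)^0 = -1.
v=2: v_2(a)=0, v_2(b)=1; units ≡ 3, 7 (mod 8); ε·ε+αω+βω = 1·1+0·0+1·1 ≡ 0  ⇒  (a,b)_2 = +1.
v=3: a=3^-2·(≡2), b=3^5·(≡2) mod 3; (2|3)=-1, (2|3)=-1; (−1)^{-2·5·1}·(-1)^5·(-1)^-2 = -1.
v=∞: 11 > 0 and 30030 > 0  ⇒  (a,b)_∞ = +1.
v=11: a=11^1·(≡4), b=11^1·(≡10) mod 11; (4|11)=+1, (10|11)=-1; (−1)^{1·1·5}·(+1)^1·(-1)^1 = +1.
v=7: a=7^0·(≡1), b=7^1·(≡5) mod 7; (1|7)=+1, (5|7)=-1; (−1)^{0·1·3}·(+1)^1·(-1)^0 = +1.
v=5: a=5^2·(≡4), b=5^1·(≡4) mod 5; (4|5)=+1, (4|5)=+1; (−1)^{2·1·2}·(+1)^1·(+1)^2 = +1.
|Ram(11, 30030)| = 2, even; anisotropic at {3, 13}.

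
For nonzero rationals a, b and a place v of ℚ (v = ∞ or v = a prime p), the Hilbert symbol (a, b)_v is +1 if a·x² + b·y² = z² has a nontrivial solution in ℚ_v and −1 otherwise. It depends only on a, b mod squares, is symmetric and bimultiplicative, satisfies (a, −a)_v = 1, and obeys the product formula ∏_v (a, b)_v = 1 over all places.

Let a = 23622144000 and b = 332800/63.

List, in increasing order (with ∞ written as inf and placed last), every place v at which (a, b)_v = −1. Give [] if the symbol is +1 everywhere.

(a, b) ≡ (1365, 91) mod (ℚ^×)²; places V = {2, 3, 5, 7, 13, ∞}.
(a,b)_13: α=3, u≡12; β=1, v≡5 (mod 13); (12|13)=+1, (5|13)=-1; sign (−1)^0·+1^1·-1^3 = -1.
(a,b)_∞: sgn(1365)=+, sgn(91)=+, so +1.
(a,b)_7: α=1, u≡3; β=-1, v≡3 (mod 7); (3|7)=-1, (3|7)=-1; sign (−1)^1·-1^-1·-1^1 = -1.
(a,b)_2: α=12, β=10; u≡5, v≡3 (mod 8); ε(u)ε(v)=0·1, αω(v)=12·1, βω(u)=10·1; sum ≡ 0  ⇒  +1.
(a,b)_3: α=1, u≡2; β=-2, v≡1 (mod 3); (2|3)=-1, (1|3)=+1; sign (−1)^0·-1^-2·+1^1 = +1.
(a,b)_5: α=3, u≡2; β=2, v≡4 (mod 5); (2|5)=-1, (4|5)=+1; sign (−1)^0·-1^2·+1^3 = +1.
Ram(1365, 91) = {7, 13}; no ℚ_7-point on the conic.

[7, 13]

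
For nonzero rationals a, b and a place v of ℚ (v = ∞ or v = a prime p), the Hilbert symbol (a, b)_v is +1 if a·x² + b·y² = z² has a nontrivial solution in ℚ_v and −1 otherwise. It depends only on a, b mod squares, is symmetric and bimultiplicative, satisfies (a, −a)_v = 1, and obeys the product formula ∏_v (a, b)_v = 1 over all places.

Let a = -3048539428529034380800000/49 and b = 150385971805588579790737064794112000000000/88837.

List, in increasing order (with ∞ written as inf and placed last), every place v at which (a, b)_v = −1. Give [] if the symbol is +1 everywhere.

(a, b) ≡ (-3655, 475207835) mod (ℚ^×)²; places V = {2, 5, 7, 17, 19, 29, 31, 37, 41, 43, 47, ∞}.
(a,b)_∞: sgn(-3655)=−, sgn(475207835)=+, so +1.
(a,b)_17: α=3, u≡14; β=4, v≡4 (mod 17); (14|17)=-1, (4|17)=+1; sign (−1)^0·-1^4·+1^3 = +1.
(a,b)_43: α=1, u≡24; β=1, v≡41 (mod 43); (24|43)=+1, (41|43)=+1; sign (−1)^1·+1^1·+1^1 = -1.
(a,b)_41: α=2, u≡11; β=3, v≡30 (mod 41); (11|41)=-1, (30|41)=-1; sign (−1)^0·-1^3·-1^2 = -1.
(a,b)_5: α=5, u≡1; β=9, v≡2 (mod 5); (1|5)=+1, (2|5)=-1; sign (−1)^0·+1^9·-1^5 = -1.
(a,b)_2: α=12, β=20; u≡1, v≡3 (mod 8); ε(u)ε(v)=0·1, αω(v)=12·1, βω(u)=20·0; sum ≡ 0  ⇒  +1.
(a,b)_19: α=2, u≡3; β=4, v≡18 (mod 19); (3|19)=-1, (18|19)=-1; sign (−1)^0·-1^4·-1^2 = +1.
(a,b)_47: α=2, u≡38; β=3, v≡1 (mod 47); (38|47)=-1, (1|47)=+1; sign (−1)^0·-1^3·+1^2 = -1.
(a,b)_37: α=0, u≡32; β=-1, v≡14 (mod 37); (32|37)=-1, (14|37)=-1; sign (−1)^0·-1^-1·-1^0 = -1.
(a,b)_29: α=2, u≡13; β=4, v≡26 (mod 29); (13|29)=+1, (26|29)=-1; sign (−1)^0·+1^4·-1^2 = +1.
(a,b)_31: α=0, u≡27; β=1, v≡14 (mod 31); (27|31)=-1, (14|31)=+1; sign (−1)^0·-1^1·+1^0 = -1.
(a,b)_7: α=-2, u≡6; β=-4, v≡1 (mod 7); (6|7)=-1, (1|7)=+1; sign (−1)^0·-1^-4·+1^-2 = +1.
|Ram(-3655, 475207835)| = 6, even; anisotropic at {5, 31, 37, 41, 43, 47}.

[5, 31, 37, 41, 43, 47]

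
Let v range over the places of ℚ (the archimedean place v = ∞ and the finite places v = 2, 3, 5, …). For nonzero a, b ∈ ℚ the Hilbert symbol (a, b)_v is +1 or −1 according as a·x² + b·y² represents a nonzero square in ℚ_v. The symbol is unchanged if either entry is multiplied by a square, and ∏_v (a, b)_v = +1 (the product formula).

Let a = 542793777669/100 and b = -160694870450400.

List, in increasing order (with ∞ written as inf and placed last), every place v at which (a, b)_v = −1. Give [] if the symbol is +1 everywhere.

[2, 31]

Mod squares: a ≡ 341, b ≡ -286. Check v ∈ {∞, 2, 3, 5, 11, 13, 31}.
v=13: a=13^2·(≡9), b=13^3·(≡9) mod 13; (9|13)=+1, (9|13)=+1; (−1)^{2·3·6}·(+1)^3·(+1)^2 = +1.
v=2: v_2(a)=-2, v_2(b)=5; units ≡ 5, 1 (mod 8); ε·ε+αω+βω = 0·0+-2·0+5·1 ≡ 1  ⇒  (a,b)_2 = -1.
v=11: a=11^3·(≡4), b=11^1·(≡2) mod 11; (4|11)=+1, (2|11)=-1; (−1)^{3·1·5}·(+1)^1·(-1)^3 = +1.
v=∞: 341 > 0 and -286 < 0  ⇒  (a,b)_∞ = +1.
v=3: a=3^4·(≡2), b=3^2·(≡2) mod 3; (2|3)=-1, (2|3)=-1; (−1)^{4·2·1}·(-1)^2·(-1)^4 = +1.
v=5: a=5^-2·(≡1), b=5^2·(≡4) mod 5; (1|5)=+1, (4|5)=+1; (−1)^{-2·2·2}·(+1)^2·(+1)^-2 = +1.
v=31: a=31^3·(≡17), b=31^4·(≡11) mod 31; (17|31)=-1, (11|31)=-1; (−1)^{3·4·15}·(-1)^4·(-1)^3 = -1.
(341, -286 / ℚ) ramifies at {2, 31}: a division algebra.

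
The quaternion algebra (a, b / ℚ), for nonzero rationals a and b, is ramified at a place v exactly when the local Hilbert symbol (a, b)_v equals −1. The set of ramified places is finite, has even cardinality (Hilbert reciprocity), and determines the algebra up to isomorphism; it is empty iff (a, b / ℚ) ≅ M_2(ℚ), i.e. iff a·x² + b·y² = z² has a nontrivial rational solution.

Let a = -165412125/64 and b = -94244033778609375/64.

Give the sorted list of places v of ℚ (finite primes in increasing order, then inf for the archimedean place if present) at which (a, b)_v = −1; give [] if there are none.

[17, inf]

Mod squares: a ≡ -85, b ≡ -31. Check v ∈ {∞, 2, 3, 5, 17, 31}.
v=3: a=3^4·(≡2), b=3^6·(≡2) mod 3; (2|3)=-1, (2|3)=-1; (−1)^{4·6·1}·(-1)^6·(-1)^4 = +1.
v=17: a=17^1·(≡14), b=17^2·(≡5) mod 17; (14|17)=-1, (5|17)=-1; (−1)^{1·2·8}·(-1)^2·(-1)^1 = -1.
v=2: v_2(a)=-6, v_2(b)=-6; units ≡ 3, 1 (mod 8); ε·ε+αω+βω = 1·0+-6·0+-6·1 ≡ 0  ⇒  (a,b)_2 = +1.
v=31: a=31^2·(≡9), b=31^5·(≡13) mod 31; (9|31)=+1, (13|31)=-1; (−1)^{2·5·15}·(+1)^5·(-1)^2 = +1.
v=∞: -85 < 0 and -31 < 0  ⇒  (a,b)_∞ = -1.
v=5: a=5^3·(≡2), b=5^6·(≡1) mod 5; (2|5)=-1, (1|5)=+1; (−1)^{3·6·2}·(-1)^6·(+1)^3 = +1.
Ram(-85, -31) = {17, ∞}; no ℚ_17-point on the conic.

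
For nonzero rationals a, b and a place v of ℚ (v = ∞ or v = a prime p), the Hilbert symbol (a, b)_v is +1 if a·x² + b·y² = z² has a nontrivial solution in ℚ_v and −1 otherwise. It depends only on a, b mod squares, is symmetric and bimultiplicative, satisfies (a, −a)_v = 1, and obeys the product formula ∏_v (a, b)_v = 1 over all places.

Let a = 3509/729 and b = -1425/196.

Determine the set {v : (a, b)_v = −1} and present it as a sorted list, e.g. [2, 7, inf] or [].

[3, 19]

(a, b) ≡ (29, -57) mod (ℚ^×)²; places V = {2, 3, 5, 7, 11, 19, 29, ∞}.
(a,b)_19: α=0, u≡10; β=1, v≡16 (mod 19); (10|19)=-1, (16|19)=+1; sign (−1)^0·-1^1·+1^0 = -1.
(a,b)_∞: sgn(29)=+, sgn(-57)=−, so +1.
(a,b)_7: α=0, u≡2; β=-2, v≡6 (mod 7); (2|7)=+1, (6|7)=-1; sign (−1)^0·+1^-2·-1^0 = +1.
(a,b)_3: α=-6, u≡2; β=1, v≡2 (mod 3); (2|3)=-1, (2|3)=-1; sign (−1)^0·-1^1·-1^-6 = -1.
(a,b)_29: α=1, u≡23; β=0, v≡13 (mod 29); (23|29)=+1, (13|29)=+1; sign (−1)^0·+1^0·+1^1 = +1.
(a,b)_2: α=0, β=-2; u≡5, v≡7 (mod 8); ε(u)ε(v)=0·1, αω(v)=0·0, βω(u)=-2·1; sum ≡ 0  ⇒  +1.
(a,b)_5: α=0, u≡1; β=2, v≡3 (mod 5); (1|5)=+1, (3|5)=-1; sign (−1)^0·+1^2·-1^0 = +1.
(a,b)_11: α=2, u≡6; β=0, v≡3 (mod 11); (6|11)=-1, (3|11)=+1; sign (−1)^0·-1^0·+1^2 = +1.
(29, -57 / ℚ) ramifies at {3, 19}: a division algebra.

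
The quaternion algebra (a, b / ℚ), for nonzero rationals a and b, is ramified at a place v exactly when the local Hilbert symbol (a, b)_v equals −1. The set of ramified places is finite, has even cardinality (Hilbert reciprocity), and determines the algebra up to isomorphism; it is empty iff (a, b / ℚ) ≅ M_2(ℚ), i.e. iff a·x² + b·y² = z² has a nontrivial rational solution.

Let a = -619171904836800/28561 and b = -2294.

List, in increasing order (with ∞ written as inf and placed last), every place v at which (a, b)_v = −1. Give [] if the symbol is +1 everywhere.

Mod squares: a ≡ -667, b ≡ -2294. Check v ∈ {∞, 2, 3, 5, 7, 13, 23, 29, 31, 37}.
v=29: a=29^1·(≡22), b=29^0·(≡26) mod 29; (22|29)=+1, (26|29)=-1; (−1)^{1·0·14}·(+1)^0·(-1)^1 = -1.
v=13: a=13^-4·(≡10), b=13^0·(≡7) mod 13; (10|13)=+1, (7|13)=-1; (−1)^{-4·0·6}·(+1)^0·(-1)^-4 = +1.
v=23: a=23^1·(≡5), b=23^0·(≡6) mod 23; (5|23)=-1, (6|23)=+1; (−1)^{1·0·11}·(-1)^0·(+1)^1 = +1.
v=5: a=5^2·(≡3), b=5^0·(≡1) mod 5; (3|5)=-1, (1|5)=+1; (−1)^{2·0·2}·(-1)^0·(+1)^2 = +1.
v=3: a=3^2·(≡2), b=3^0·(≡1) mod 3; (2|3)=-1, (1|3)=+1; (−1)^{2·0·1}·(-1)^0·(+1)^2 = +1.
v=7: a=7^2·(≡5), b=7^0·(≡2) mod 7; (5|7)=-1, (2|7)=+1; (−1)^{2·0·3}·(-1)^0·(+1)^2 = +1.
v=37: a=37^2·(≡9), b=37^1·(≡12) mod 37; (9|37)=+1, (12|37)=+1; (−1)^{2·1·18}·(+1)^1·(+1)^2 = +1.
v=31: a=31^2·(≡21), b=31^1·(≡19) mod 31; (21|31)=-1, (19|31)=+1; (−1)^{2·1·15}·(-1)^1·(+1)^2 = -1.
v=∞: -667 < 0 and -2294 < 0  ⇒  (a,b)_∞ = -1.
v=2: v_2(a)=6, v_2(b)=1; units ≡ 5, 5 (mod 8); ε·ε+αω+βω = 0·0+6·1+1·1 ≡ 1  ⇒  (a,b)_2 = -1.
(-667, -2294 / ℚ) ramifies at {2, 29, 31, ∞}: a division algebra.

[2, 29, 31, inf]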